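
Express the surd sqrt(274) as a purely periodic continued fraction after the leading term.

[16; (1, 1, 4, 4, 1, 1, 32)]

Write x_i = (sqrt(274) + m_i)/d_i with (m_0, d_0) = (0, 1). a_0 = floor(sqrt(274)) = 16, since 16^2 = 256 <= 274 < 289 = 17^2.
Iterate m_{i+1} = d_i*a_i - m_i, d_{i+1} = (274 - m_{i+1}^2)/d_i, a_{i+1} = floor((a_0 + m_{i+1})/d_{i+1}):
  m_1 = 1*16 - 0 = 16, d_1 = (274 - 16^2)/1 = 18/1 = 18, a_1 = floor((16 + 16)/18) = 1.
  m_2 = 18*1 - 16 = 2, d_2 = (274 - 2^2)/18 = 270/18 = 15, a_2 = floor((16 + 2)/15) = 1.
  m_3 = 15*1 - 2 = 13, d_3 = (274 - 13^2)/15 = 105/15 = 7, a_3 = floor((16 + 13)/7) = 4.
  m_4 = 7*4 - 13 = 15, d_4 = (274 - 15^2)/7 = 49/7 = 7, a_4 = floor((16 + 15)/7) = 4.
  m_5 = 7*4 - 15 = 13, d_5 = (274 - 13^2)/7 = 105/7 = 15, a_5 = floor((16 + 13)/15) = 1.
  m_6 = 15*1 - 13 = 2, d_6 = (274 - 2^2)/15 = 270/15 = 18, a_6 = floor((16 + 2)/18) = 1.
  m_7 = 18*1 - 2 = 16, d_7 = (274 - 16^2)/18 = 18/18 = 1, a_7 = floor((16 + 16)/1) = 32.
  m_8 = 1*32 - 16 = 16, d_8 = (274 - 16^2)/1 = 18/1 = 18: (m_8, d_8) = (m_1, d_1) = (16, 18), so from here the quotients repeat a_1, ..., a_7; the period length is 7.
Hence the expansion of sqrt(274) is a_0 = 16 followed by the repeating block 1, 1, 4, 4, 1, 1, 32 (period 7).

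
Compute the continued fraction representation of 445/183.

[2; 2, 3, 6, 4]

Run the Euclidean algorithm on 445 and 183; the successive quotients are the partial quotients a_0, a_1, ... (each step inverts the fractional part left over by the previous one):
  445 = 2*183 + 79, so a_0 = 2.
  183 = 2*79 + 25, so a_1 = 2.
  79 = 3*25 + 4, so a_2 = 3.
  25 = 6*4 + 1, so a_3 = 6.
  4 = 4*1 + 0, so a_4 = 4.
The remainder reaches 0 after 5 divisions, so the expansion has 5 partial quotients, read off in order.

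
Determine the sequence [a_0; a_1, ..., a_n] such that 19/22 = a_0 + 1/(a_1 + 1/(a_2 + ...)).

Run the Euclidean algorithm on 19 and 22; the successive quotients are the partial quotients a_0, a_1, ... (each step inverts the fractional part left over by the previous one):
  19 = 0*22 + 19, so a_0 = 0.
  22 = 1*19 + 3, so a_1 = 1.
  19 = 6*3 + 1, so a_2 = 6.
  3 = 3*1 + 0, so a_3 = 3.
The remainder reaches 0 after 4 divisions, so the expansion has 4 partial quotients, read off in order.

[0; 1, 6, 3]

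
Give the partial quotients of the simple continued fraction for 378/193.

[1; 1, 23, 8]

Run the Euclidean algorithm on 378 and 193; the successive quotients are the partial quotients a_0, a_1, ... (each step inverts the fractional part left over by the previous one):
  378 = 1*193 + 185, so a_0 = 1.
  193 = 1*185 + 8, so a_1 = 1.
  185 = 23*8 + 1, so a_2 = 23.
  8 = 8*1 + 0, so a_3 = 8.
The remainder reaches 0 after 4 divisions, so the expansion has 4 partial quotients, read off in order.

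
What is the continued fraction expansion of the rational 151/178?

[0; 1, 5, 1, 1, 2, 5]

Run the Euclidean algorithm on 151 and 178; the successive quotients are the partial quotients a_0, a_1, ... (each step inverts the fractional part left over by the previous one):
  151 = 0*178 + 151, so a_0 = 0.
  178 = 1*151 + 27, so a_1 = 1.
  151 = 5*27 + 16, so a_2 = 5.
  27 = 1*16 + 11, so a_3 = 1.
  16 = 1*11 + 5, so a_4 = 1.
  11 = 2*5 + 1, so a_5 = 2.
  5 = 5*1 + 0, so a_6 = 5.
The remainder reaches 0 after 7 divisions, so the expansion has 7 partial quotients, read off in order.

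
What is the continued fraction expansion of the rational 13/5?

Run the Euclidean algorithm on 13 and 5; the successive quotients are the partial quotients a_0, a_1, ... (each step inverts the fractional part left over by the previous one):
  13 = 2*5 + 3, so a_0 = 2.
  5 = 1*3 + 2, so a_1 = 1.
  3 = 1*2 + 1, so a_2 = 1.
  2 = 2*1 + 0, so a_3 = 2.
The remainder reaches 0 after 4 divisions, so the expansion has 4 partial quotients, read off in order.

[2; 1, 1, 2]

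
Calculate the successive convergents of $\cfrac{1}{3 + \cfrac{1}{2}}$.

0/1, 1/3, 2/7

Using the convergent recurrence p_i = a_i*p_{i-1} + p_{i-2}, q_i = a_i*q_{i-1} + q_{i-2} with p_{-2}=0, p_{-1}=1, q_{-2}=1, q_{-1}=0:
  i=0: a_0=0, p_0 = 0*1 + 0 = 0, q_0 = 0*0 + 1 = 1.
  i=1: a_1=3, p_1 = 3*0 + 1 = 1, q_1 = 3*1 + 0 = 3.
  i=2: a_2=2, p_2 = 2*1 + 0 = 2, q_2 = 2*3 + 1 = 7.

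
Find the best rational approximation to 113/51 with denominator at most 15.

31/14

Expand x = 113/51 as a continued fraction with the Euclidean algorithm:
  113 = 2*51 + 11, so a_0 = 2.
  51 = 4*11 + 7, so a_1 = 4.
  11 = 1*7 + 4, so a_2 = 1.
  7 = 1*4 + 3, so a_3 = 1.
  4 = 1*3 + 1, so a_4 = 1.
  3 = 3*1 + 0, so a_5 = 3.
so x = [2; 4, 1, 1, 1, 3].
Convergents (p_i = a_i*p_{i-1} + p_{i-2}, q_i = a_i*q_{i-1} + q_{i-2} with p_{-2}=0, p_{-1}=1, q_{-2}=1, q_{-1}=0), until the denominator exceeds 15:
  i=0: a_0=2, p_0 = 2*1 + 0 = 2, q_0 = 2*0 + 1 = 1.
  i=1: a_1=4, p_1 = 4*2 + 1 = 9, q_1 = 4*1 + 0 = 4.
  i=2: a_2=1, p_2 = 1*9 + 2 = 11, q_2 = 1*4 + 1 = 5.
  i=3: a_3=1, p_3 = 1*11 + 9 = 20, q_3 = 1*5 + 4 = 9.
  i=4: a_4=1, p_4 = 1*20 + 11 = 31, q_4 = 1*9 + 5 = 14.
  i=5: a_5=3, p_5 = 3*31 + 20 = 113, q_5 = 3*14 + 9 = 51.
q_5 = 51 > 15, so the last convergent with denominator <= 15 is p_4/q_4 = 31/14.
The closest fraction with denominator <= 15 is either p_4/q_4 or the intermediate fraction (k*p_4 + p_3)/(k*q_4 + q_3) with the largest k >= 1 whose denominator stays <= 15; these approach x as k grows, and every other convergent or intermediate fraction in range is farther away.
Largest k: floor((15 - q_3)/q_4) = floor((15 - 9)/14) = 0.
Since k = 0, no intermediate fraction beyond p_4/q_4 has denominator <= 15, so the convergent 31/14 is the closest (its error is |113*14 - 31*51|/(51*14) = 1/714).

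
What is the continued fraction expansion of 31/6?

Run the Euclidean algorithm on 31 and 6; the successive quotients are the partial quotients a_0, a_1, ... (each step inverts the fractional part left over by the previous one):
  31 = 5*6 + 1, so a_0 = 5.
  6 = 6*1 + 0, so a_1 = 6.
The remainder reaches 0 after 2 divisions, so the expansion has 2 partial quotients, read off in order.

[5; 6]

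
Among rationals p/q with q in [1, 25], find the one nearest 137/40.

24/7

Expand x = 137/40 as a continued fraction with the Euclidean algorithm:
  137 = 3*40 + 17, so a_0 = 3.
  40 = 2*17 + 6, so a_1 = 2.
  17 = 2*6 + 5, so a_2 = 2.
  6 = 1*5 + 1, so a_3 = 1.
  5 = 5*1 + 0, so a_4 = 5.
so x = [3; 2, 2, 1, 5].
Convergents (p_i = a_i*p_{i-1} + p_{i-2}, q_i = a_i*q_{i-1} + q_{i-2} with p_{-2}=0, p_{-1}=1, q_{-2}=1, q_{-1}=0), until the denominator exceeds 25:
  i=0: a_0=3, p_0 = 3*1 + 0 = 3, q_0 = 3*0 + 1 = 1.
  i=1: a_1=2, p_1 = 2*3 + 1 = 7, q_1 = 2*1 + 0 = 2.
  i=2: a_2=2, p_2 = 2*7 + 3 = 17, q_2 = 2*2 + 1 = 5.
  i=3: a_3=1, p_3 = 1*17 + 7 = 24, q_3 = 1*5 + 2 = 7.
  i=4: a_4=5, p_4 = 5*24 + 17 = 137, q_4 = 5*7 + 5 = 40.
q_4 = 40 > 25, so the last convergent with denominator <= 25 is p_3/q_3 = 24/7.
The closest fraction with denominator <= 25 is either p_3/q_3 or the intermediate fraction (k*p_3 + p_2)/(k*q_3 + q_2) with the largest k >= 1 whose denominator stays <= 25; these approach x as k grows, and every other convergent or intermediate fraction in range is farther away.
Largest k: floor((25 - q_2)/q_3) = floor((25 - 5)/7) = 2.
That gives (2*24 + 17)/(2*7 + 5) = 65/19.
Compare the errors: |x - 24/7| = |137*7 - 24*40|/(40*7) = 1/280, and |x - 65/19| = |137*19 - 65*40|/(40*19) = 3/760.
Cross-multiplying, 1*760 = 760 < 840 = 3*280, so 1/280 is smaller: the convergent 24/7 is closer to x than 65/19.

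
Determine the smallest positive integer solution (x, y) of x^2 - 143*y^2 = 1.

(x, y) = (12, 1)

First expand sqrt(143) as a continued fraction. With x_i = (sqrt(143) + m_i)/d_i and (m_0, d_0) = (0, 1): a_0 = floor(sqrt(143)) = 11, since 11^2 = 121 <= 143 < 144 = 12^2.
Iterate m_{i+1} = d_i*a_i - m_i, d_{i+1} = (143 - m_{i+1}^2)/d_i, a_{i+1} = floor((a_0 + m_{i+1})/d_{i+1}):
  m_1 = 1*11 - 0 = 11, d_1 = (143 - 11^2)/1 = 22/1 = 22, a_1 = floor((11 + 11)/22) = 1.
  m_2 = 22*1 - 11 = 11, d_2 = (143 - 11^2)/22 = 22/22 = 1, a_2 = floor((11 + 11)/1) = 22.
  m_3 = 1*22 - 11 = 11, d_3 = (143 - 11^2)/1 = 22/1 = 22: (m_3, d_3) = (m_1, d_1) = (11, 22), so from here the quotients repeat a_1, a_2; the period length is 2.
So sqrt(143) = [11; (1, 22)] with period length k = 2.
k is even, so the fundamental solution of x^2 - 143y^2 = 1 is (p_{k-1}, q_{k-1}) = (p_1, q_1); compute convergents through index 1.
Convergents (p_i = a_i*p_{i-1} + p_{i-2}, q_i = a_i*q_{i-1} + q_{i-2} with p_{-2}=0, p_{-1}=1, q_{-2}=1, q_{-1}=0):
  i=0: a_0=11, p_0 = 11*1 + 0 = 11, q_0 = 11*0 + 1 = 1.
  i=1: a_1=1, p_1 = 1*11 + 1 = 12, q_1 = 1*1 + 0 = 1.
Check: 12^2 - 143*1^2 = 144 - 143 = 1, so (x, y) = (12, 1) solves the equation, and by the theorem it is the least positive solution.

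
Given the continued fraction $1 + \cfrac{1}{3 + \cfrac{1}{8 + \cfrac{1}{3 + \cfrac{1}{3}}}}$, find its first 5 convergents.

Using the convergent recurrence p_i = a_i*p_{i-1} + p_{i-2}, q_i = a_i*q_{i-1} + q_{i-2} with p_{-2}=0, p_{-1}=1, q_{-2}=1, q_{-1}=0:
  i=0: a_0=1, p_0 = 1*1 + 0 = 1, q_0 = 1*0 + 1 = 1.
  i=1: a_1=3, p_1 = 3*1 + 1 = 4, q_1 = 3*1 + 0 = 3.
  i=2: a_2=8, p_2 = 8*4 + 1 = 33, q_2 = 8*3 + 1 = 25.
  i=3: a_3=3, p_3 = 3*33 + 4 = 103, q_3 = 3*25 + 3 = 78.
  i=4: a_4=3, p_4 = 3*103 + 33 = 342, q_4 = 3*78 + 25 = 259.

1/1, 4/3, 33/25, 103/78, 342/259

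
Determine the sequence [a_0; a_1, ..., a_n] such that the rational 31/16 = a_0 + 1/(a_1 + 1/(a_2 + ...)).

[1; 1, 15]

Run the Euclidean algorithm on 31 and 16; the successive quotients are the partial quotients a_0, a_1, ... (each step inverts the fractional part left over by the previous one):
  31 = 1*16 + 15, so a_0 = 1.
  16 = 1*15 + 1, so a_1 = 1.
  15 = 15*1 + 0, so a_2 = 15.
The remainder reaches 0 after 3 divisions, so the expansion has 3 partial quotients, read off in order.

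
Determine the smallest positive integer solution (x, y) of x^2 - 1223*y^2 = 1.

First expand sqrt(1223) as a continued fraction. With x_i = (sqrt(1223) + m_i)/d_i and (m_0, d_0) = (0, 1): a_0 = floor(sqrt(1223)) = 34, since 34^2 = 1156 <= 1223 < 1225 = 35^2.
Iterate m_{i+1} = d_i*a_i - m_i, d_{i+1} = (1223 - m_{i+1}^2)/d_i, a_{i+1} = floor((a_0 + m_{i+1})/d_{i+1}):
  m_1 = 1*34 - 0 = 34, d_1 = (1223 - 34^2)/1 = 67/1 = 67, a_1 = floor((34 + 34)/67) = 1.
  m_2 = 67*1 - 34 = 33, d_2 = (1223 - 33^2)/67 = 134/67 = 2, a_2 = floor((34 + 33)/2) = 33.
  m_3 = 2*33 - 33 = 33, d_3 = (1223 - 33^2)/2 = 134/2 = 67, a_3 = floor((34 + 33)/67) = 1.
  m_4 = 67*1 - 33 = 34, d_4 = (1223 - 34^2)/67 = 67/67 = 1, a_4 = floor((34 + 34)/1) = 68.
  m_5 = 1*68 - 34 = 34, d_5 = (1223 - 34^2)/1 = 67/1 = 67: (m_5, d_5) = (m_1, d_1) = (34, 67), so from here the quotients repeat a_1, ..., a_4; the period length is 4.
So sqrt(1223) = [34; (1, 33, 1, 68)] with period length k = 4.
k is even, so the fundamental solution of x^2 - 1223y^2 = 1 is (p_{k-1}, q_{k-1}) = (p_3, q_3); compute convergents through index 3.
Convergents (p_i = a_i*p_{i-1} + p_{i-2}, q_i = a_i*q_{i-1} + q_{i-2} with p_{-2}=0, p_{-1}=1, q_{-2}=1, q_{-1}=0):
  i=0: a_0=34, p_0 = 34*1 + 0 = 34, q_0 = 34*0 + 1 = 1.
  i=1: a_1=1, p_1 = 1*34 + 1 = 35, q_1 = 1*1 + 0 = 1.
  i=2: a_2=33, p_2 = 33*35 + 34 = 1189, q_2 = 33*1 + 1 = 34.
  i=3: a_3=1, p_3 = 1*1189 + 35 = 1224, q_3 = 1*34 + 1 = 35.
Check: 1224^2 - 1223*35^2 = 1498176 - 1498175 = 1, so (x, y) = (1224, 35) solves the equation, and by the theorem it is the least positive solution.

(x, y) = (1224, 35)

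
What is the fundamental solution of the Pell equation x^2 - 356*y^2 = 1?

First expand sqrt(356) as a continued fraction. With x_i = (sqrt(356) + m_i)/d_i and (m_0, d_0) = (0, 1): a_0 = floor(sqrt(356)) = 18, since 18^2 = 324 <= 356 < 361 = 19^2.
Iterate m_{i+1} = d_i*a_i - m_i, d_{i+1} = (356 - m_{i+1}^2)/d_i, a_{i+1} = floor((a_0 + m_{i+1})/d_{i+1}):
  m_1 = 1*18 - 0 = 18, d_1 = (356 - 18^2)/1 = 32/1 = 32, a_1 = floor((18 + 18)/32) = 1.
  m_2 = 32*1 - 18 = 14, d_2 = (356 - 14^2)/32 = 160/32 = 5, a_2 = floor((18 + 14)/5) = 6.
  m_3 = 5*6 - 14 = 16, d_3 = (356 - 16^2)/5 = 100/5 = 20, a_3 = floor((18 + 16)/20) = 1.
  m_4 = 20*1 - 16 = 4, d_4 = (356 - 4^2)/20 = 340/20 = 17, a_4 = floor((18 + 4)/17) = 1.
  m_5 = 17*1 - 4 = 13, d_5 = (356 - 13^2)/17 = 187/17 = 11, a_5 = floor((18 + 13)/11) = 2.
  m_6 = 11*2 - 13 = 9, d_6 = (356 - 9^2)/11 = 275/11 = 25, a_6 = floor((18 + 9)/25) = 1.
  m_7 = 25*1 - 9 = 16, d_7 = (356 - 16^2)/25 = 100/25 = 4, a_7 = floor((18 + 16)/4) = 8.
  m_8 = 4*8 - 16 = 16, d_8 = (356 - 16^2)/4 = 100/4 = 25, a_8 = floor((18 + 16)/25) = 1.
  m_9 = 25*1 - 16 = 9, d_9 = (356 - 9^2)/25 = 275/25 = 11, a_9 = floor((18 + 9)/11) = 2.
  m_10 = 11*2 - 9 = 13, d_10 = (356 - 13^2)/11 = 187/11 = 17, a_10 = floor((18 + 13)/17) = 1.
  m_11 = 17*1 - 13 = 4, d_11 = (356 - 4^2)/17 = 340/17 = 20, a_11 = floor((18 + 4)/20) = 1.
  m_12 = 20*1 - 4 = 16, d_12 = (356 - 16^2)/20 = 100/20 = 5, a_12 = floor((18 + 16)/5) = 6.
  m_13 = 5*6 - 16 = 14, d_13 = (356 - 14^2)/5 = 160/5 = 32, a_13 = floor((18 + 14)/32) = 1.
  m_14 = 32*1 - 14 = 18, d_14 = (356 - 18^2)/32 = 32/32 = 1, a_14 = floor((18 + 18)/1) = 36.
  m_15 = 1*36 - 18 = 18, d_15 = (356 - 18^2)/1 = 32/1 = 32: (m_15, d_15) = (m_1, d_1) = (18, 32), so from here the quotients repeat a_1, ..., a_14; the period length is 14.
So sqrt(356) = [18; (1, 6, 1, 1, 2, 1, 8, 1, 2, 1, 1, 6, 1, 36)] with period length k = 14.
k is even, so the fundamental solution of x^2 - 356y^2 = 1 is (p_{k-1}, q_{k-1}) = (p_13, q_13); compute convergents through index 13.
Convergents (p_i = a_i*p_{i-1} + p_{i-2}, q_i = a_i*q_{i-1} + q_{i-2} with p_{-2}=0, p_{-1}=1, q_{-2}=1, q_{-1}=0):
  i=0: a_0=18, p_0 = 18*1 + 0 = 18, q_0 = 18*0 + 1 = 1.
  i=1: a_1=1, p_1 = 1*18 + 1 = 19, q_1 = 1*1 + 0 = 1.
  i=2: a_2=6, p_2 = 6*19 + 18 = 132, q_2 = 6*1 + 1 = 7.
  i=3: a_3=1, p_3 = 1*132 + 19 = 151, q_3 = 1*7 + 1 = 8.
  i=4: a_4=1, p_4 = 1*151 + 132 = 283, q_4 = 1*8 + 7 = 15.
  i=5: a_5=2, p_5 = 2*283 + 151 = 717, q_5 = 2*15 + 8 = 38.
  i=6: a_6=1, p_6 = 1*717 + 283 = 1000, q_6 = 1*38 + 15 = 53.
  i=7: a_7=8, p_7 = 8*1000 + 717 = 8717, q_7 = 8*53 + 38 = 462.
  i=8: a_8=1, p_8 = 1*8717 + 1000 = 9717, q_8 = 1*462 + 53 = 515.
  i=9: a_9=2, p_9 = 2*9717 + 8717 = 28151, q_9 = 2*515 + 462 = 1492.
  i=10: a_10=1, p_10 = 1*28151 + 9717 = 37868, q_10 = 1*1492 + 515 = 2007.
  i=11: a_11=1, p_11 = 1*37868 + 28151 = 66019, q_11 = 1*2007 + 1492 = 3499.
  i=12: a_12=6, p_12 = 6*66019 + 37868 = 433982, q_12 = 6*3499 + 2007 = 23001.
  i=13: a_13=1, p_13 = 1*433982 + 66019 = 500001, q_13 = 1*23001 + 3499 = 26500.
Check: 500001^2 - 356*26500^2 = 250001000001 - 250001000000 = 1, so (x, y) = (500001, 26500) solves the equation, and by the theorem it is the least positive solution.

(x, y) = (500001, 26500)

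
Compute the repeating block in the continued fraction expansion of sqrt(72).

[8; (2, 16)]

Write x_i = (sqrt(72) + m_i)/d_i with (m_0, d_0) = (0, 1). a_0 = floor(sqrt(72)) = 8, since 8^2 = 64 <= 72 < 81 = 9^2.
Iterate m_{i+1} = d_i*a_i - m_i, d_{i+1} = (72 - m_{i+1}^2)/d_i, a_{i+1} = floor((a_0 + m_{i+1})/d_{i+1}):
  m_1 = 1*8 - 0 = 8, d_1 = (72 - 8^2)/1 = 8/1 = 8, a_1 = floor((8 + 8)/8) = 2.
  m_2 = 8*2 - 8 = 8, d_2 = (72 - 8^2)/8 = 8/8 = 1, a_2 = floor((8 + 8)/1) = 16.
  m_3 = 1*16 - 8 = 8, d_3 = (72 - 8^2)/1 = 8/1 = 8: (m_3, d_3) = (m_1, d_1) = (8, 8), so from here the quotients repeat a_1, a_2; the period length is 2.
Hence the expansion of sqrt(72) is a_0 = 8 followed by the repeating block 2, 16 (period 2).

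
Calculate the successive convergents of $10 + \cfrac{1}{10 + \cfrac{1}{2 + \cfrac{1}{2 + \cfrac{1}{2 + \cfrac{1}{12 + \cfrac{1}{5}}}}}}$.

10/1, 101/10, 212/21, 525/52, 1262/125, 15669/1552, 79607/7885

Using the convergent recurrence p_i = a_i*p_{i-1} + p_{i-2}, q_i = a_i*q_{i-1} + q_{i-2} with p_{-2}=0, p_{-1}=1, q_{-2}=1, q_{-1}=0:
  i=0: a_0=10, p_0 = 10*1 + 0 = 10, q_0 = 10*0 + 1 = 1.
  i=1: a_1=10, p_1 = 10*10 + 1 = 101, q_1 = 10*1 + 0 = 10.
  i=2: a_2=2, p_2 = 2*101 + 10 = 212, q_2 = 2*10 + 1 = 21.
  i=3: a_3=2, p_3 = 2*212 + 101 = 525, q_3 = 2*21 + 10 = 52.
  i=4: a_4=2, p_4 = 2*525 + 212 = 1262, q_4 = 2*52 + 21 = 125.
  i=5: a_5=12, p_5 = 12*1262 + 525 = 15669, q_5 = 12*125 + 52 = 1552.
  i=6: a_6=5, p_6 = 5*15669 + 1262 = 79607, q_6 = 5*1552 + 125 = 7885.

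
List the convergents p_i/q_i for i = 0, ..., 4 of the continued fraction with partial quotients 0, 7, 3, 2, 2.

0/1, 1/7, 3/22, 7/51, 17/124

Using the convergent recurrence p_i = a_i*p_{i-1} + p_{i-2}, q_i = a_i*q_{i-1} + q_{i-2} with p_{-2}=0, p_{-1}=1, q_{-2}=1, q_{-1}=0:
  i=0: a_0=0, p_0 = 0*1 + 0 = 0, q_0 = 0*0 + 1 = 1.
  i=1: a_1=7, p_1 = 7*0 + 1 = 1, q_1 = 7*1 + 0 = 7.
  i=2: a_2=3, p_2 = 3*1 + 0 = 3, q_2 = 3*7 + 1 = 22.
  i=3: a_3=2, p_3 = 2*3 + 1 = 7, q_3 = 2*22 + 7 = 51.
  i=4: a_4=2, p_4 = 2*7 + 3 = 17, q_4 = 2*51 + 22 = 124.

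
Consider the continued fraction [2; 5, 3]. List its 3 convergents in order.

2/1, 11/5, 35/16

Using the convergent recurrence p_i = a_i*p_{i-1} + p_{i-2}, q_i = a_i*q_{i-1} + q_{i-2} with p_{-2}=0, p_{-1}=1, q_{-2}=1, q_{-1}=0:
  i=0: a_0=2, p_0 = 2*1 + 0 = 2, q_0 = 2*0 + 1 = 1.
  i=1: a_1=5, p_1 = 5*2 + 1 = 11, q_1 = 5*1 + 0 = 5.
  i=2: a_2=3, p_2 = 3*11 + 2 = 35, q_2 = 3*5 + 1 = 16.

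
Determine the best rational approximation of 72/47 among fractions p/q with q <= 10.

Expand x = 72/47 as a continued fraction with the Euclidean algorithm:
  72 = 1*47 + 25, so a_0 = 1.
  47 = 1*25 + 22, so a_1 = 1.
  25 = 1*22 + 3, so a_2 = 1.
  22 = 7*3 + 1, so a_3 = 7.
  3 = 3*1 + 0, so a_4 = 3.
so x = [1; 1, 1, 7, 3].
Convergents (p_i = a_i*p_{i-1} + p_{i-2}, q_i = a_i*q_{i-1} + q_{i-2} with p_{-2}=0, p_{-1}=1, q_{-2}=1, q_{-1}=0), until the denominator exceeds 10:
  i=0: a_0=1, p_0 = 1*1 + 0 = 1, q_0 = 1*0 + 1 = 1.
  i=1: a_1=1, p_1 = 1*1 + 1 = 2, q_1 = 1*1 + 0 = 1.
  i=2: a_2=1, p_2 = 1*2 + 1 = 3, q_2 = 1*1 + 1 = 2.
  i=3: a_3=7, p_3 = 7*3 + 2 = 23, q_3 = 7*2 + 1 = 15.
q_3 = 15 > 10, so the last convergent with denominator <= 10 is p_2/q_2 = 3/2.
The closest fraction with denominator <= 10 is either p_2/q_2 or the intermediate fraction (k*p_2 + p_1)/(k*q_2 + q_1) with the largest k >= 1 whose denominator stays <= 10; these approach x as k grows, and every other convergent or intermediate fraction in range is farther away.
Largest k: floor((10 - q_1)/q_2) = floor((10 - 1)/2) = 4.
That gives (4*3 + 2)/(4*2 + 1) = 14/9.
Compare the errors: |x - 3/2| = |72*2 - 3*47|/(47*2) = 3/94, and |x - 14/9| = |72*9 - 14*47|/(47*9) = 10/423.
Cross-multiplying, 10*94 = 940 < 1269 = 3*423, so 10/423 is smaller: the intermediate fraction 14/9 is closer to x than 3/2.

14/9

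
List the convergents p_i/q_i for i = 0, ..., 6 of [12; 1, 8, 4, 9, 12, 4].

Using the convergent recurrence p_i = a_i*p_{i-1} + p_{i-2}, q_i = a_i*q_{i-1} + q_{i-2} with p_{-2}=0, p_{-1}=1, q_{-2}=1, q_{-1}=0:
  i=0: a_0=12, p_0 = 12*1 + 0 = 12, q_0 = 12*0 + 1 = 1.
  i=1: a_1=1, p_1 = 1*12 + 1 = 13, q_1 = 1*1 + 0 = 1.
  i=2: a_2=8, p_2 = 8*13 + 12 = 116, q_2 = 8*1 + 1 = 9.
  i=3: a_3=4, p_3 = 4*116 + 13 = 477, q_3 = 4*9 + 1 = 37.
  i=4: a_4=9, p_4 = 9*477 + 116 = 4409, q_4 = 9*37 + 9 = 342.
  i=5: a_5=12, p_5 = 12*4409 + 477 = 53385, q_5 = 12*342 + 37 = 4141.
  i=6: a_6=4, p_6 = 4*53385 + 4409 = 217949, q_6 = 4*4141 + 342 = 16906.

12/1, 13/1, 116/9, 477/37, 4409/342, 53385/4141, 217949/16906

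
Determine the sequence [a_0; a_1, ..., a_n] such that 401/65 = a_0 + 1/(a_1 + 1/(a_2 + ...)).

[6; 5, 1, 10]

Run the Euclidean algorithm on 401 and 65; the successive quotients are the partial quotients a_0, a_1, ... (each step inverts the fractional part left over by the previous one):
  401 = 6*65 + 11, so a_0 = 6.
  65 = 5*11 + 10, so a_1 = 5.
  11 = 1*10 + 1, so a_2 = 1.
  10 = 10*1 + 0, so a_3 = 10.
The remainder reaches 0 after 4 divisions, so the expansion has 4 partial quotients, read off in order.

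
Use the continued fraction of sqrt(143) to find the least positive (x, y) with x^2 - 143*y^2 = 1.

First expand sqrt(143) as a continued fraction. With x_i = (sqrt(143) + m_i)/d_i and (m_0, d_0) = (0, 1): a_0 = floor(sqrt(143)) = 11, since 11^2 = 121 <= 143 < 144 = 12^2.
Iterate m_{i+1} = d_i*a_i - m_i, d_{i+1} = (143 - m_{i+1}^2)/d_i, a_{i+1} = floor((a_0 + m_{i+1})/d_{i+1}):
  m_1 = 1*11 - 0 = 11, d_1 = (143 - 11^2)/1 = 22/1 = 22, a_1 = floor((11 + 11)/22) = 1.
  m_2 = 22*1 - 11 = 11, d_2 = (143 - 11^2)/22 = 22/22 = 1, a_2 = floor((11 + 11)/1) = 22.
  m_3 = 1*22 - 11 = 11, d_3 = (143 - 11^2)/1 = 22/1 = 22: (m_3, d_3) = (m_1, d_1) = (11, 22), so from here the quotients repeat a_1, a_2; the period length is 2.
So sqrt(143) = [11; (1, 22)] with period length k = 2.
k is even, so the fundamental solution of x^2 - 143y^2 = 1 is (p_{k-1}, q_{k-1}) = (p_1, q_1); compute convergents through index 1.
Convergents (p_i = a_i*p_{i-1} + p_{i-2}, q_i = a_i*q_{i-1} + q_{i-2} with p_{-2}=0, p_{-1}=1, q_{-2}=1, q_{-1}=0):
  i=0: a_0=11, p_0 = 11*1 + 0 = 11, q_0 = 11*0 + 1 = 1.
  i=1: a_1=1, p_1 = 1*11 + 1 = 12, q_1 = 1*1 + 0 = 1.
Check: 12^2 - 143*1^2 = 144 - 143 = 1, so (x, y) = (12, 1) solves the equation, and by the theorem it is the least positive solution.

(x, y) = (12, 1)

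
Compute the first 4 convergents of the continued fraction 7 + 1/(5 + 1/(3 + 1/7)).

Using the convergent recurrence p_i = a_i*p_{i-1} + p_{i-2}, q_i = a_i*q_{i-1} + q_{i-2} with p_{-2}=0, p_{-1}=1, q_{-2}=1, q_{-1}=0:
  i=0: a_0=7, p_0 = 7*1 + 0 = 7, q_0 = 7*0 + 1 = 1.
  i=1: a_1=5, p_1 = 5*7 + 1 = 36, q_1 = 5*1 + 0 = 5.
  i=2: a_2=3, p_2 = 3*36 + 7 = 115, q_2 = 3*5 + 1 = 16.
  i=3: a_3=7, p_3 = 7*115 + 36 = 841, q_3 = 7*16 + 5 = 117.

7/1, 36/5, 115/16, 841/117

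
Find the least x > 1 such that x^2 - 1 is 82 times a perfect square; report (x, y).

First expand sqrt(82) as a continued fraction. With x_i = (sqrt(82) + m_i)/d_i and (m_0, d_0) = (0, 1): a_0 = floor(sqrt(82)) = 9, since 9^2 = 81 <= 82 < 100 = 10^2.
Iterate m_{i+1} = d_i*a_i - m_i, d_{i+1} = (82 - m_{i+1}^2)/d_i, a_{i+1} = floor((a_0 + m_{i+1})/d_{i+1}):
  m_1 = 1*9 - 0 = 9, d_1 = (82 - 9^2)/1 = 1/1 = 1, a_1 = floor((9 + 9)/1) = 18.
  m_2 = 1*18 - 9 = 9, d_2 = (82 - 9^2)/1 = 1/1 = 1: (m_2, d_2) = (m_1, d_1) = (9, 1), so from here the quotient a_1 repeats; the period length is 1.
So sqrt(82) = [9; (18)] with period length k = 1.
k is odd, so (p_{k-1}, q_{k-1}) only solves x^2 - 82y^2 = -1 and the fundamental solution of x^2 - 82y^2 = 1 is (p_{2k-1}, q_{2k-1}) = (p_1, q_1); compute convergents through index 1, running through the period twice.
Convergents (p_i = a_i*p_{i-1} + p_{i-2}, q_i = a_i*q_{i-1} + q_{i-2} with p_{-2}=0, p_{-1}=1, q_{-2}=1, q_{-1}=0):
  i=0: a_0=9, p_0 = 9*1 + 0 = 9, q_0 = 9*0 + 1 = 1.
  i=1: a_1=18, p_1 = 18*9 + 1 = 163, q_1 = 18*1 + 0 = 18.
Indeed p_0^2 - 82*q_0^2 = 81 - 82 = -1, not +1.
Check: 163^2 - 82*18^2 = 26569 - 26568 = 1, so (x, y) = (163, 18) solves the equation, and by the theorem it is the least positive solution.

(x, y) = (163, 18)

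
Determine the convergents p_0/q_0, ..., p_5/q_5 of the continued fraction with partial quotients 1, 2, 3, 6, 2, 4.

1/1, 3/2, 10/7, 63/44, 136/95, 607/424

Using the convergent recurrence p_i = a_i*p_{i-1} + p_{i-2}, q_i = a_i*q_{i-1} + q_{i-2} with p_{-2}=0, p_{-1}=1, q_{-2}=1, q_{-1}=0:
  i=0: a_0=1, p_0 = 1*1 + 0 = 1, q_0 = 1*0 + 1 = 1.
  i=1: a_1=2, p_1 = 2*1 + 1 = 3, q_1 = 2*1 + 0 = 2.
  i=2: a_2=3, p_2 = 3*3 + 1 = 10, q_2 = 3*2 + 1 = 7.
  i=3: a_3=6, p_3 = 6*10 + 3 = 63, q_3 = 6*7 + 2 = 44.
  i=4: a_4=2, p_4 = 2*63 + 10 = 136, q_4 = 2*44 + 7 = 95.
  i=5: a_5=4, p_5 = 4*136 + 63 = 607, q_5 = 4*95 + 44 = 424.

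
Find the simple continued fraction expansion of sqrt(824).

[28; (1, 2, 2, 1, 1, 6, 1, 1, 2, 2, 1, 56)]

Write x_i = (sqrt(824) + m_i)/d_i with (m_0, d_0) = (0, 1). a_0 = floor(sqrt(824)) = 28, since 28^2 = 784 <= 824 < 841 = 29^2.
Iterate m_{i+1} = d_i*a_i - m_i, d_{i+1} = (824 - m_{i+1}^2)/d_i, a_{i+1} = floor((a_0 + m_{i+1})/d_{i+1}):
  m_1 = 1*28 - 0 = 28, d_1 = (824 - 28^2)/1 = 40/1 = 40, a_1 = floor((28 + 28)/40) = 1.
  m_2 = 40*1 - 28 = 12, d_2 = (824 - 12^2)/40 = 680/40 = 17, a_2 = floor((28 + 12)/17) = 2.
  m_3 = 17*2 - 12 = 22, d_3 = (824 - 22^2)/17 = 340/17 = 20, a_3 = floor((28 + 22)/20) = 2.
  m_4 = 20*2 - 22 = 18, d_4 = (824 - 18^2)/20 = 500/20 = 25, a_4 = floor((28 + 18)/25) = 1.
  m_5 = 25*1 - 18 = 7, d_5 = (824 - 7^2)/25 = 775/25 = 31, a_5 = floor((28 + 7)/31) = 1.
  m_6 = 31*1 - 7 = 24, d_6 = (824 - 24^2)/31 = 248/31 = 8, a_6 = floor((28 + 24)/8) = 6.
  m_7 = 8*6 - 24 = 24, d_7 = (824 - 24^2)/8 = 248/8 = 31, a_7 = floor((28 + 24)/31) = 1.
  m_8 = 31*1 - 24 = 7, d_8 = (824 - 7^2)/31 = 775/31 = 25, a_8 = floor((28 + 7)/25) = 1.
  m_9 = 25*1 - 7 = 18, d_9 = (824 - 18^2)/25 = 500/25 = 20, a_9 = floor((28 + 18)/20) = 2.
  m_10 = 20*2 - 18 = 22, d_10 = (824 - 22^2)/20 = 340/20 = 17, a_10 = floor((28 + 22)/17) = 2.
  m_11 = 17*2 - 22 = 12, d_11 = (824 - 12^2)/17 = 680/17 = 40, a_11 = floor((28 + 12)/40) = 1.
  m_12 = 40*1 - 12 = 28, d_12 = (824 - 28^2)/40 = 40/40 = 1, a_12 = floor((28 + 28)/1) = 56.
  m_13 = 1*56 - 28 = 28, d_13 = (824 - 28^2)/1 = 40/1 = 40: (m_13, d_13) = (m_1, d_1) = (28, 40), so from here the quotients repeat a_1, ..., a_12; the period length is 12.
Hence the expansion of sqrt(824) is a_0 = 28 followed by the repeating block 1, 2, 2, 1, 1, 6, 1, 1, 2, 2, 1, 56 (period 12).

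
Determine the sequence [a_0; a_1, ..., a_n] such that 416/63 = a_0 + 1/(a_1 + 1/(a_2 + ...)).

Run the Euclidean algorithm on 416 and 63; the successive quotients are the partial quotients a_0, a_1, ... (each step inverts the fractional part left over by the previous one):
  416 = 6*63 + 38, so a_0 = 6.
  63 = 1*38 + 25, so a_1 = 1.
  38 = 1*25 + 13, so a_2 = 1.
  25 = 1*13 + 12, so a_3 = 1.
  13 = 1*12 + 1, so a_4 = 1.
  12 = 12*1 + 0, so a_5 = 12.
The remainder reaches 0 after 6 divisions, so the expansion has 6 partial quotients, read off in order.

[6; 1, 1, 1, 1, 12]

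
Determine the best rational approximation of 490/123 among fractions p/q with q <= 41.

Expand x = 490/123 as a continued fraction with the Euclidean algorithm:
  490 = 3*123 + 121, so a_0 = 3.
  123 = 1*121 + 2, so a_1 = 1.
  121 = 60*2 + 1, so a_2 = 60.
  2 = 2*1 + 0, so a_3 = 2.
so x = [3; 1, 60, 2].
Convergents (p_i = a_i*p_{i-1} + p_{i-2}, q_i = a_i*q_{i-1} + q_{i-2} with p_{-2}=0, p_{-1}=1, q_{-2}=1, q_{-1}=0), until the denominator exceeds 41:
  i=0: a_0=3, p_0 = 3*1 + 0 = 3, q_0 = 3*0 + 1 = 1.
  i=1: a_1=1, p_1 = 1*3 + 1 = 4, q_1 = 1*1 + 0 = 1.
  i=2: a_2=60, p_2 = 60*4 + 3 = 243, q_2 = 60*1 + 1 = 61.
q_2 = 61 > 41, so the last convergent with denominator <= 41 is p_1/q_1 = 4/1.
The closest fraction with denominator <= 41 is either p_1/q_1 or the intermediate fraction (k*p_1 + p_0)/(k*q_1 + q_0) with the largest k >= 1 whose denominator stays <= 41; these approach x as k grows, and every other convergent or intermediate fraction in range is farther away.
Largest k: floor((41 - q_0)/q_1) = floor((41 - 1)/1) = 40.
That gives (40*4 + 3)/(40*1 + 1) = 163/41.
Compare the errors: |x - 4/1| = |490*1 - 4*123|/(123*1) = 2/123, and |x - 163/41| = |490*41 - 163*123|/(123*41) = 41/5043.
Cross-multiplying, 41*123 = 5043 < 10086 = 2*5043, so 41/5043 is smaller: the intermediate fraction 163/41 is closer to x than 4/1.

163/41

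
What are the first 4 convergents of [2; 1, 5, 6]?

2/1, 3/1, 17/6, 105/37

Using the convergent recurrence p_i = a_i*p_{i-1} + p_{i-2}, q_i = a_i*q_{i-1} + q_{i-2} with p_{-2}=0, p_{-1}=1, q_{-2}=1, q_{-1}=0:
  i=0: a_0=2, p_0 = 2*1 + 0 = 2, q_0 = 2*0 + 1 = 1.
  i=1: a_1=1, p_1 = 1*2 + 1 = 3, q_1 = 1*1 + 0 = 1.
  i=2: a_2=5, p_2 = 5*3 + 2 = 17, q_2 = 5*1 + 1 = 6.
  i=3: a_3=6, p_3 = 6*17 + 3 = 105, q_3 = 6*6 + 1 = 37.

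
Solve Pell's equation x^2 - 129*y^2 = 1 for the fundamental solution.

First expand sqrt(129) as a continued fraction. With x_i = (sqrt(129) + m_i)/d_i and (m_0, d_0) = (0, 1): a_0 = floor(sqrt(129)) = 11, since 11^2 = 121 <= 129 < 144 = 12^2.
Iterate m_{i+1} = d_i*a_i - m_i, d_{i+1} = (129 - m_{i+1}^2)/d_i, a_{i+1} = floor((a_0 + m_{i+1})/d_{i+1}):
  m_1 = 1*11 - 0 = 11, d_1 = (129 - 11^2)/1 = 8/1 = 8, a_1 = floor((11 + 11)/8) = 2.
  m_2 = 8*2 - 11 = 5, d_2 = (129 - 5^2)/8 = 104/8 = 13, a_2 = floor((11 + 5)/13) = 1.
  m_3 = 13*1 - 5 = 8, d_3 = (129 - 8^2)/13 = 65/13 = 5, a_3 = floor((11 + 8)/5) = 3.
  m_4 = 5*3 - 8 = 7, d_4 = (129 - 7^2)/5 = 80/5 = 16, a_4 = floor((11 + 7)/16) = 1.
  m_5 = 16*1 - 7 = 9, d_5 = (129 - 9^2)/16 = 48/16 = 3, a_5 = floor((11 + 9)/3) = 6.
  m_6 = 3*6 - 9 = 9, d_6 = (129 - 9^2)/3 = 48/3 = 16, a_6 = floor((11 + 9)/16) = 1.
  m_7 = 16*1 - 9 = 7, d_7 = (129 - 7^2)/16 = 80/16 = 5, a_7 = floor((11 + 7)/5) = 3.
  m_8 = 5*3 - 7 = 8, d_8 = (129 - 8^2)/5 = 65/5 = 13, a_8 = floor((11 + 8)/13) = 1.
  m_9 = 13*1 - 8 = 5, d_9 = (129 - 5^2)/13 = 104/13 = 8, a_9 = floor((11 + 5)/8) = 2.
  m_10 = 8*2 - 5 = 11, d_10 = (129 - 11^2)/8 = 8/8 = 1, a_10 = floor((11 + 11)/1) = 22.
  m_11 = 1*22 - 11 = 11, d_11 = (129 - 11^2)/1 = 8/1 = 8: (m_11, d_11) = (m_1, d_1) = (11, 8), so from here the quotients repeat a_1, ..., a_10; the period length is 10.
So sqrt(129) = [11; (2, 1, 3, 1, 6, 1, 3, 1, 2, 22)] with period length k = 10.
k is even, so the fundamental solution of x^2 - 129y^2 = 1 is (p_{k-1}, q_{k-1}) = (p_9, q_9); compute convergents through index 9.
Convergents (p_i = a_i*p_{i-1} + p_{i-2}, q_i = a_i*q_{i-1} + q_{i-2} with p_{-2}=0, p_{-1}=1, q_{-2}=1, q_{-1}=0):
  i=0: a_0=11, p_0 = 11*1 + 0 = 11, q_0 = 11*0 + 1 = 1.
  i=1: a_1=2, p_1 = 2*11 + 1 = 23, q_1 = 2*1 + 0 = 2.
  i=2: a_2=1, p_2 = 1*23 + 11 = 34, q_2 = 1*2 + 1 = 3.
  i=3: a_3=3, p_3 = 3*34 + 23 = 125, q_3 = 3*3 + 2 = 11.
  i=4: a_4=1, p_4 = 1*125 + 34 = 159, q_4 = 1*11 + 3 = 14.
  i=5: a_5=6, p_5 = 6*159 + 125 = 1079, q_5 = 6*14 + 11 = 95.
  i=6: a_6=1, p_6 = 1*1079 + 159 = 1238, q_6 = 1*95 + 14 = 109.
  i=7: a_7=3, p_7 = 3*1238 + 1079 = 4793, q_7 = 3*109 + 95 = 422.
  i=8: a_8=1, p_8 = 1*4793 + 1238 = 6031, q_8 = 1*422 + 109 = 531.
  i=9: a_9=2, p_9 = 2*6031 + 4793 = 16855, q_9 = 2*531 + 422 = 1484.
Check: 16855^2 - 129*1484^2 = 284091025 - 284091024 = 1, so (x, y) = (16855, 1484) solves the equation, and by the theorem it is the least positive solution.

(x, y) = (16855, 1484)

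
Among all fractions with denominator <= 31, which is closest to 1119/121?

Expand x = 1119/121 as a continued fraction with the Euclidean algorithm:
  1119 = 9*121 + 30, so a_0 = 9.
  121 = 4*30 + 1, so a_1 = 4.
  30 = 30*1 + 0, so a_2 = 30.
so x = [9; 4, 30].
Convergents (p_i = a_i*p_{i-1} + p_{i-2}, q_i = a_i*q_{i-1} + q_{i-2} with p_{-2}=0, p_{-1}=1, q_{-2}=1, q_{-1}=0), until the denominator exceeds 31:
  i=0: a_0=9, p_0 = 9*1 + 0 = 9, q_0 = 9*0 + 1 = 1.
  i=1: a_1=4, p_1 = 4*9 + 1 = 37, q_1 = 4*1 + 0 = 4.
  i=2: a_2=30, p_2 = 30*37 + 9 = 1119, q_2 = 30*4 + 1 = 121.
q_2 = 121 > 31, so the last convergent with denominator <= 31 is p_1/q_1 = 37/4.
The closest fraction with denominator <= 31 is either p_1/q_1 or the intermediate fraction (k*p_1 + p_0)/(k*q_1 + q_0) with the largest k >= 1 whose denominator stays <= 31; these approach x as k grows, and every other convergent or intermediate fraction in range is farther away.
Largest k: floor((31 - q_0)/q_1) = floor((31 - 1)/4) = 7.
That gives (7*37 + 9)/(7*4 + 1) = 268/29.
Compare the errors: |x - 37/4| = |1119*4 - 37*121|/(121*4) = 1/484, and |x - 268/29| = |1119*29 - 268*121|/(121*29) = 23/3509.
Cross-multiplying, 1*3509 = 3509 < 11132 = 23*484, so 1/484 is smaller: the convergent 37/4 is closer to x than 268/29.

37/4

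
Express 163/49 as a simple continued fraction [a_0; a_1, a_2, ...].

Run the Euclidean algorithm on 163 and 49; the successive quotients are the partial quotients a_0, a_1, ... (each step inverts the fractional part left over by the previous one):
  163 = 3*49 + 16, so a_0 = 3.
  49 = 3*16 + 1, so a_1 = 3.
  16 = 16*1 + 0, so a_2 = 16.
The remainder reaches 0 after 3 divisions, so the expansion has 3 partial quotients, read off in order.

[3; 3, 16]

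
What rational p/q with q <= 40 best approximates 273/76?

Expand x = 273/76 as a continued fraction with the Euclidean algorithm:
  273 = 3*76 + 45, so a_0 = 3.
  76 = 1*45 + 31, so a_1 = 1.
  45 = 1*31 + 14, so a_2 = 1.
  31 = 2*14 + 3, so a_3 = 2.
  14 = 4*3 + 2, so a_4 = 4.
  3 = 1*2 + 1, so a_5 = 1.
  2 = 2*1 + 0, so a_6 = 2.
so x = [3; 1, 1, 2, 4, 1, 2].
Convergents (p_i = a_i*p_{i-1} + p_{i-2}, q_i = a_i*q_{i-1} + q_{i-2} with p_{-2}=0, p_{-1}=1, q_{-2}=1, q_{-1}=0), until the denominator exceeds 40:
  i=0: a_0=3, p_0 = 3*1 + 0 = 3, q_0 = 3*0 + 1 = 1.
  i=1: a_1=1, p_1 = 1*3 + 1 = 4, q_1 = 1*1 + 0 = 1.
  i=2: a_2=1, p_2 = 1*4 + 3 = 7, q_2 = 1*1 + 1 = 2.
  i=3: a_3=2, p_3 = 2*7 + 4 = 18, q_3 = 2*2 + 1 = 5.
  i=4: a_4=4, p_4 = 4*18 + 7 = 79, q_4 = 4*5 + 2 = 22.
  i=5: a_5=1, p_5 = 1*79 + 18 = 97, q_5 = 1*22 + 5 = 27.
  i=6: a_6=2, p_6 = 2*97 + 79 = 273, q_6 = 2*27 + 22 = 76.
q_6 = 76 > 40, so the last convergent with denominator <= 40 is p_5/q_5 = 97/27.
The closest fraction with denominator <= 40 is either p_5/q_5 or the intermediate fraction (k*p_5 + p_4)/(k*q_5 + q_4) with the largest k >= 1 whose denominator stays <= 40; these approach x as k grows, and every other convergent or intermediate fraction in range is farther away.
Largest k: floor((40 - q_4)/q_5) = floor((40 - 22)/27) = 0.
Since k = 0, no intermediate fraction beyond p_5/q_5 has denominator <= 40, so the convergent 97/27 is the closest (its error is |273*27 - 97*76|/(76*27) = 1/2052).

97/27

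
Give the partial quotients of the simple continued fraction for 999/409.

[2; 2, 3, 1, 5, 1, 2, 2]

Run the Euclidean algorithm on 999 and 409; the successive quotients are the partial quotients a_0, a_1, ... (each step inverts the fractional part left over by the previous one):
  999 = 2*409 + 181, so a_0 = 2.
  409 = 2*181 + 47, so a_1 = 2.
  181 = 3*47 + 40, so a_2 = 3.
  47 = 1*40 + 7, so a_3 = 1.
  40 = 5*7 + 5, so a_4 = 5.
  7 = 1*5 + 2, so a_5 = 1.
  5 = 2*2 + 1, so a_6 = 2.
  2 = 2*1 + 0, so a_7 = 2.
The remainder reaches 0 after 8 divisions, so the expansion has 8 partial quotients, read off in order.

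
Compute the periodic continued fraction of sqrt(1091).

Write x_i = (sqrt(1091) + m_i)/d_i with (m_0, d_0) = (0, 1). a_0 = floor(sqrt(1091)) = 33, since 33^2 = 1089 <= 1091 < 1156 = 34^2.
Iterate m_{i+1} = d_i*a_i - m_i, d_{i+1} = (1091 - m_{i+1}^2)/d_i, a_{i+1} = floor((a_0 + m_{i+1})/d_{i+1}):
  m_1 = 1*33 - 0 = 33, d_1 = (1091 - 33^2)/1 = 2/1 = 2, a_1 = floor((33 + 33)/2) = 33.
  m_2 = 2*33 - 33 = 33, d_2 = (1091 - 33^2)/2 = 2/2 = 1, a_2 = floor((33 + 33)/1) = 66.
  m_3 = 1*66 - 33 = 33, d_3 = (1091 - 33^2)/1 = 2/1 = 2: (m_3, d_3) = (m_1, d_1) = (33, 2), so from here the quotients repeat a_1, a_2; the period length is 2.
Hence the expansion of sqrt(1091) is a_0 = 33 followed by the repeating block 33, 66 (period 2).

[33; (33, 66)]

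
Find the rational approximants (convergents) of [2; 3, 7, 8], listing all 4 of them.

Using the convergent recurrence p_i = a_i*p_{i-1} + p_{i-2}, q_i = a_i*q_{i-1} + q_{i-2} with p_{-2}=0, p_{-1}=1, q_{-2}=1, q_{-1}=0:
  i=0: a_0=2, p_0 = 2*1 + 0 = 2, q_0 = 2*0 + 1 = 1.
  i=1: a_1=3, p_1 = 3*2 + 1 = 7, q_1 = 3*1 + 0 = 3.
  i=2: a_2=7, p_2 = 7*7 + 2 = 51, q_2 = 7*3 + 1 = 22.
  i=3: a_3=8, p_3 = 8*51 + 7 = 415, q_3 = 8*22 + 3 = 179.

2/1, 7/3, 51/22, 415/179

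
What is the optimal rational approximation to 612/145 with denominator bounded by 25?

38/9

Expand x = 612/145 as a continued fraction with the Euclidean algorithm:
  612 = 4*145 + 32, so a_0 = 4.
  145 = 4*32 + 17, so a_1 = 4.
  32 = 1*17 + 15, so a_2 = 1.
  17 = 1*15 + 2, so a_3 = 1.
  15 = 7*2 + 1, so a_4 = 7.
  2 = 2*1 + 0, so a_5 = 2.
so x = [4; 4, 1, 1, 7, 2].
Convergents (p_i = a_i*p_{i-1} + p_{i-2}, q_i = a_i*q_{i-1} + q_{i-2} with p_{-2}=0, p_{-1}=1, q_{-2}=1, q_{-1}=0), until the denominator exceeds 25:
  i=0: a_0=4, p_0 = 4*1 + 0 = 4, q_0 = 4*0 + 1 = 1.
  i=1: a_1=4, p_1 = 4*4 + 1 = 17, q_1 = 4*1 + 0 = 4.
  i=2: a_2=1, p_2 = 1*17 + 4 = 21, q_2 = 1*4 + 1 = 5.
  i=3: a_3=1, p_3 = 1*21 + 17 = 38, q_3 = 1*5 + 4 = 9.
  i=4: a_4=7, p_4 = 7*38 + 21 = 287, q_4 = 7*9 + 5 = 68.
q_4 = 68 > 25, so the last convergent with denominator <= 25 is p_3/q_3 = 38/9.
The closest fraction with denominator <= 25 is either p_3/q_3 or the intermediate fraction (k*p_3 + p_2)/(k*q_3 + q_2) with the largest k >= 1 whose denominator stays <= 25; these approach x as k grows, and every other convergent or intermediate fraction in range is farther away.
Largest k: floor((25 - q_2)/q_3) = floor((25 - 5)/9) = 2.
That gives (2*38 + 21)/(2*9 + 5) = 97/23.
Compare the errors: |x - 38/9| = |612*9 - 38*145|/(145*9) = 2/1305, and |x - 97/23| = |612*23 - 97*145|/(145*23) = 11/3335.
Cross-multiplying, 2*3335 = 6670 < 14355 = 11*1305, so 2/1305 is smaller: the convergent 38/9 is closer to x than 97/23.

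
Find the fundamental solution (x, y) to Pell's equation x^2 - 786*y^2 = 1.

First expand sqrt(786) as a continued fraction. With x_i = (sqrt(786) + m_i)/d_i and (m_0, d_0) = (0, 1): a_0 = floor(sqrt(786)) = 28, since 28^2 = 784 <= 786 < 841 = 29^2.
Iterate m_{i+1} = d_i*a_i - m_i, d_{i+1} = (786 - m_{i+1}^2)/d_i, a_{i+1} = floor((a_0 + m_{i+1})/d_{i+1}):
  m_1 = 1*28 - 0 = 28, d_1 = (786 - 28^2)/1 = 2/1 = 2, a_1 = floor((28 + 28)/2) = 28.
  m_2 = 2*28 - 28 = 28, d_2 = (786 - 28^2)/2 = 2/2 = 1, a_2 = floor((28 + 28)/1) = 56.
  m_3 = 1*56 - 28 = 28, d_3 = (786 - 28^2)/1 = 2/1 = 2: (m_3, d_3) = (m_1, d_1) = (28, 2), so from here the quotients repeat a_1, a_2; the period length is 2.
So sqrt(786) = [28; (28, 56)] with period length k = 2.
k is even, so the fundamental solution of x^2 - 786y^2 = 1 is (p_{k-1}, q_{k-1}) = (p_1, q_1); compute convergents through index 1.
Convergents (p_i = a_i*p_{i-1} + p_{i-2}, q_i = a_i*q_{i-1} + q_{i-2} with p_{-2}=0, p_{-1}=1, q_{-2}=1, q_{-1}=0):
  i=0: a_0=28, p_0 = 28*1 + 0 = 28, q_0 = 28*0 + 1 = 1.
  i=1: a_1=28, p_1 = 28*28 + 1 = 785, q_1 = 28*1 + 0 = 28.
Check: 785^2 - 786*28^2 = 616225 - 616224 = 1, so (x, y) = (785, 28) solves the equation, and by the theorem it is the least positive solution.

(x, y) = (785, 28)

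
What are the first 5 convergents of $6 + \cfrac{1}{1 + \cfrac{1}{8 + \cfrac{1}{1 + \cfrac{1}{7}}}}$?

6/1, 7/1, 62/9, 69/10, 545/79

Using the convergent recurrence p_i = a_i*p_{i-1} + p_{i-2}, q_i = a_i*q_{i-1} + q_{i-2} with p_{-2}=0, p_{-1}=1, q_{-2}=1, q_{-1}=0:
  i=0: a_0=6, p_0 = 6*1 + 0 = 6, q_0 = 6*0 + 1 = 1.
  i=1: a_1=1, p_1 = 1*6 + 1 = 7, q_1 = 1*1 + 0 = 1.
  i=2: a_2=8, p_2 = 8*7 + 6 = 62, q_2 = 8*1 + 1 = 9.
  i=3: a_3=1, p_3 = 1*62 + 7 = 69, q_3 = 1*9 + 1 = 10.
  i=4: a_4=7, p_4 = 7*69 + 62 = 545, q_4 = 7*10 + 9 = 79.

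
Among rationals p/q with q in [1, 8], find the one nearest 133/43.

Expand x = 133/43 as a continued fraction with the Euclidean algorithm:
  133 = 3*43 + 4, so a_0 = 3.
  43 = 10*4 + 3, so a_1 = 10.
  4 = 1*3 + 1, so a_2 = 1.
  3 = 3*1 + 0, so a_3 = 3.
so x = [3; 10, 1, 3].
Convergents (p_i = a_i*p_{i-1} + p_{i-2}, q_i = a_i*q_{i-1} + q_{i-2} with p_{-2}=0, p_{-1}=1, q_{-2}=1, q_{-1}=0), until the denominator exceeds 8:
  i=0: a_0=3, p_0 = 3*1 + 0 = 3, q_0 = 3*0 + 1 = 1.
  i=1: a_1=10, p_1 = 10*3 + 1 = 31, q_1 = 10*1 + 0 = 10.
q_1 = 10 > 8, so the last convergent with denominator <= 8 is p_0/q_0 = 3/1.
The closest fraction with denominator <= 8 is either p_0/q_0 or the intermediate fraction (k*p_0 + p_{-1})/(k*q_0 + q_{-1}) with the largest k >= 1 whose denominator stays <= 8; these approach x as k grows, and every other convergent or intermediate fraction in range is farther away.
Largest k: floor((8 - q_{-1})/q_0) = floor((8 - 0)/1) = 8 (using the seeds p_{-1} = 1, q_{-1} = 0).
That gives (8*3 + 1)/(8*1 + 0) = 25/8.
Compare the errors: |x - 3/1| = |133*1 - 3*43|/(43*1) = 4/43, and |x - 25/8| = |133*8 - 25*43|/(43*8) = 11/344.
Cross-multiplying, 11*43 = 473 < 1376 = 4*344, so 11/344 is smaller: the intermediate fraction 25/8 is closer to x than 3/1.

25/8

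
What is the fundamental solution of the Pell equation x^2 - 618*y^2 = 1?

First expand sqrt(618) as a continued fraction. With x_i = (sqrt(618) + m_i)/d_i and (m_0, d_0) = (0, 1): a_0 = floor(sqrt(618)) = 24, since 24^2 = 576 <= 618 < 625 = 25^2.
Iterate m_{i+1} = d_i*a_i - m_i, d_{i+1} = (618 - m_{i+1}^2)/d_i, a_{i+1} = floor((a_0 + m_{i+1})/d_{i+1}):
  m_1 = 1*24 - 0 = 24, d_1 = (618 - 24^2)/1 = 42/1 = 42, a_1 = floor((24 + 24)/42) = 1.
  m_2 = 42*1 - 24 = 18, d_2 = (618 - 18^2)/42 = 294/42 = 7, a_2 = floor((24 + 18)/7) = 6.
  m_3 = 7*6 - 18 = 24, d_3 = (618 - 24^2)/7 = 42/7 = 6, a_3 = floor((24 + 24)/6) = 8.
  m_4 = 6*8 - 24 = 24, d_4 = (618 - 24^2)/6 = 42/6 = 7, a_4 = floor((24 + 24)/7) = 6.
  m_5 = 7*6 - 24 = 18, d_5 = (618 - 18^2)/7 = 294/7 = 42, a_5 = floor((24 + 18)/42) = 1.
  m_6 = 42*1 - 18 = 24, d_6 = (618 - 24^2)/42 = 42/42 = 1, a_6 = floor((24 + 24)/1) = 48.
  m_7 = 1*48 - 24 = 24, d_7 = (618 - 24^2)/1 = 42/1 = 42: (m_7, d_7) = (m_1, d_1) = (24, 42), so from here the quotients repeat a_1, ..., a_6; the period length is 6.
So sqrt(618) = [24; (1, 6, 8, 6, 1, 48)] with period length k = 6.
k is even, so the fundamental solution of x^2 - 618y^2 = 1 is (p_{k-1}, q_{k-1}) = (p_5, q_5); compute convergents through index 5.
Convergents (p_i = a_i*p_{i-1} + p_{i-2}, q_i = a_i*q_{i-1} + q_{i-2} with p_{-2}=0, p_{-1}=1, q_{-2}=1, q_{-1}=0):
  i=0: a_0=24, p_0 = 24*1 + 0 = 24, q_0 = 24*0 + 1 = 1.
  i=1: a_1=1, p_1 = 1*24 + 1 = 25, q_1 = 1*1 + 0 = 1.
  i=2: a_2=6, p_2 = 6*25 + 24 = 174, q_2 = 6*1 + 1 = 7.
  i=3: a_3=8, p_3 = 8*174 + 25 = 1417, q_3 = 8*7 + 1 = 57.
  i=4: a_4=6, p_4 = 6*1417 + 174 = 8676, q_4 = 6*57 + 7 = 349.
  i=5: a_5=1, p_5 = 1*8676 + 1417 = 10093, q_5 = 1*349 + 57 = 406.
Check: 10093^2 - 618*406^2 = 101868649 - 101868648 = 1, so (x, y) = (10093, 406) solves the equation, and by the theorem it is the least positive solution.

(x, y) = (10093, 406)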